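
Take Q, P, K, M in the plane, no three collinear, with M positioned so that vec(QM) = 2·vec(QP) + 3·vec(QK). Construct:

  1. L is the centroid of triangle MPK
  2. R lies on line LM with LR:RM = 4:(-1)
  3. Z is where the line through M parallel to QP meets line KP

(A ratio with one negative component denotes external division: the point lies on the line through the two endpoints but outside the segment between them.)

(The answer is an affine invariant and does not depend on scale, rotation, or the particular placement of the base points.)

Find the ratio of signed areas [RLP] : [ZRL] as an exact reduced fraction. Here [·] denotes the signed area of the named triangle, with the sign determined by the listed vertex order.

Set Q = (0, 0), P = (1, 0), K = (0, 1), M = (2, 3); any affine frame gives the same invariant.
1. L is the centroid of triangle MPK ⇒ L = (1, 4/3)
2. R lies on line LM with LR:RM = 4:(-1) ⇒ R = (7/3, 32/9)
3. Z is where the line through M parallel to QP meets line KP ⇒ Z = (-2, 3)
2·[RLP] = 16/9, 2·[ZRL] = -80/9
[RLP]:[ZRL] = 16/9:-80/9 = -1/5

[RLP]:[ZRL] = -1/5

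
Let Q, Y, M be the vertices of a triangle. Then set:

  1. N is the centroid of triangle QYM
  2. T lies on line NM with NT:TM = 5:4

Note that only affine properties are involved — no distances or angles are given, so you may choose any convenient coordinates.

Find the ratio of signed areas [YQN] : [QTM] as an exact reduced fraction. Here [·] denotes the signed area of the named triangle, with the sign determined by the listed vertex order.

[YQN]:[QTM] = -9/4

Choose coordinates Q = (0, 0), Y = (1, 0), M = (0, 1).
1. N is the centroid of triangle QYM ⇒ N = (1/3, 1/3)
2. T lies on line NM with NT:TM = 5:4 ⇒ T = (4/27, 19/27)
2·[YQN] = -1/3, 2·[QTM] = 4/27
[YQN]:[QTM] = -1/3:4/27 = -9/4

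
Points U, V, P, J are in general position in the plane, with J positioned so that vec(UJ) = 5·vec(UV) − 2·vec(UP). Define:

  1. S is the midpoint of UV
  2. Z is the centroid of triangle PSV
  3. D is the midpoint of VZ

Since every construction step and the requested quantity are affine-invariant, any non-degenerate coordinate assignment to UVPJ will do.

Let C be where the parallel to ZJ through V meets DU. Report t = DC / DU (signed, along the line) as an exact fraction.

t = 1/15

Work in coordinates with U = (0, 0), V = (1, 0), P = (0, 1), J = (5, -2).
1. S is the midpoint of UV ⇒ S = (1/2, 0)
2. Z is the centroid of triangle PSV ⇒ Z = (1/2, 1/3)
3. D is the midpoint of VZ ⇒ D = (3/4, 1/6)
through V parallel to ZJ: direction (9/2, -7/3); meets DU at C = (7/10, 7/45)
C = D + t·(U−D) with t = 1/15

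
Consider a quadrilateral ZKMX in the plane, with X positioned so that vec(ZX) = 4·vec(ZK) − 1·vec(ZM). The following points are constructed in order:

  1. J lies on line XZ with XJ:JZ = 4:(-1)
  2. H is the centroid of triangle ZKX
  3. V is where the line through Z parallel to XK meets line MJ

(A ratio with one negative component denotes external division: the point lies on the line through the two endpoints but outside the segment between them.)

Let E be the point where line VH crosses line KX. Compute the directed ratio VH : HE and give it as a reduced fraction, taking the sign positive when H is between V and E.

VH:HE = 2

Choose coordinates Z = (0, 0), K = (1, 0), M = (0, 1), X = (4, -1).
1. J lies on line XZ with XJ:JZ = 4:(-1) ⇒ J = (-4/3, 1/3)
2. H is the centroid of triangle ZKX ⇒ H = (5/3, -1/3)
3. V is where the line through Z parallel to XK meets line MJ ⇒ V = (-6/5, 2/5)
line VH meets KX at E = (31/10, -7/10)
H = V + t·(E−V) with t = 2/3, so VH:HE = 2/3:1/3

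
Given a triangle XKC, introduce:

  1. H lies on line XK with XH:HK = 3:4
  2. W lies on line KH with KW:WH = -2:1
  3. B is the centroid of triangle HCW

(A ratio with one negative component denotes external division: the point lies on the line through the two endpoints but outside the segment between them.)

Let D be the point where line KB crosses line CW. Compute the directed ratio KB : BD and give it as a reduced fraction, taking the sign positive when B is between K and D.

KB:BD = 5

Choose coordinates X = (0, 0), K = (1, 0), C = (0, 1).
1. H lies on line XK with XH:HK = 3:4 ⇒ H = (3/7, 0)
2. W lies on line KH with KW:WH = -2:1 ⇒ W = (-1/7, 0)
3. B is the centroid of triangle HCW ⇒ B = (2/21, 1/3)
line KB meets CW at D = (-3/35, 2/5)
B = K + t·(D−K) with t = 5/6, so KB:BD = 5/6:1/6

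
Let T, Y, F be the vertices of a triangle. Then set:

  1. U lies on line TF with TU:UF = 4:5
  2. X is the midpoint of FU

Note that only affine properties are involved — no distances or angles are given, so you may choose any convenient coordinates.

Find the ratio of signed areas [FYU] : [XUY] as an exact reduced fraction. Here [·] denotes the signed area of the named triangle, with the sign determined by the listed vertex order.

[FYU]:[XUY] = -2

Choose coordinates T = (0, 0), Y = (1, 0), F = (0, 1).
1. U lies on line TF with TU:UF = 4:5 ⇒ U = (0, 4/9)
2. X is the midpoint of FU ⇒ X = (0, 13/18)
2·[FYU] = -5/9, 2·[XUY] = 5/18
[FYU]:[XUY] = -5/9:5/18 = -2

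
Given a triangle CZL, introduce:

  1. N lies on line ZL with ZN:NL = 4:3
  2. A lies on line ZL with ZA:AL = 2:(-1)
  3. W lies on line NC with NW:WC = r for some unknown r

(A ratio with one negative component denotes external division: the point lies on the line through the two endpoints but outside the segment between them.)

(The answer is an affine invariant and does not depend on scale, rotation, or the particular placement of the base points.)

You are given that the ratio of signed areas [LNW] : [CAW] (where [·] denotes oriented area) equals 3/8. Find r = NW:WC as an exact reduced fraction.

r = 5/4

Choose coordinates C = (0, 0), Z = (1, 0), L = (0, 1).
1. N lies on line ZL with ZN:NL = 4:3 ⇒ N = (3/7, 4/7)
2. A lies on line ZL with ZA:AL = 2:(-1) ⇒ A = (-1, 2)
3. With NW:WC = r, write λ = r/(r+1) so W = N + λ·(C−N); W is affine-linear in λ
Every point depending on W is an affine combination of W and λ-independent points, so each such coordinate is linear in λ; the λ² term in each signed area is a multiple of (C−N)×(C−N) = 0, so 2·[LNW] and 2·[CAW] are each linear in λ. Evaluating at λ=0 and λ=1:
  2·[LNW] = -3/7·λ,   2·[CAW] = 10/7·λ − 10/7
So [LNW]:[CAW] = (-3/7·λ) / (10/7·λ − 10/7). Setting this equal to 3/8:
  -3/7·λ = 3/8·(10/7·λ − 10/7)  ⇒  λ = 5/9
Then r = λ/(1−λ) = (5/9)/(4/9) = 5/4. Check: with r = 5/4, W = (4/21, 16/63) and [LNW]:[CAW] = 3/8 as required.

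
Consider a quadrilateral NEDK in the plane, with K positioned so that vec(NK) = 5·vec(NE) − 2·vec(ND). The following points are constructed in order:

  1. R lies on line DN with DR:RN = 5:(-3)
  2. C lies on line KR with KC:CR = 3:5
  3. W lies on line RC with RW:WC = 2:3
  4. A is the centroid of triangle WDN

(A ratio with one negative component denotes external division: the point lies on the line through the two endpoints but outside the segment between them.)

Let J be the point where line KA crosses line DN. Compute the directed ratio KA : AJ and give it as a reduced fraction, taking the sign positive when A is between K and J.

Work in coordinates with N = (0, 0), E = (1, 0), D = (0, 1), K = (5, -2).
1. R lies on line DN with DR:RN = 5:(-3) ⇒ R = (0, -3/2)
2. C lies on line KR with KC:CR = 3:5 ⇒ C = (25/8, -29/16)
3. W lies on line RC with RW:WC = 2:3 ⇒ W = (5/4, -13/8)
4. A is the centroid of triangle WDN ⇒ A = (5/12, -5/24)
line KA meets DN at J = (0, -1/22)
A = K + t·(J−K) with t = 11/12, so KA:AJ = 11/12:1/12

KA:AJ = 11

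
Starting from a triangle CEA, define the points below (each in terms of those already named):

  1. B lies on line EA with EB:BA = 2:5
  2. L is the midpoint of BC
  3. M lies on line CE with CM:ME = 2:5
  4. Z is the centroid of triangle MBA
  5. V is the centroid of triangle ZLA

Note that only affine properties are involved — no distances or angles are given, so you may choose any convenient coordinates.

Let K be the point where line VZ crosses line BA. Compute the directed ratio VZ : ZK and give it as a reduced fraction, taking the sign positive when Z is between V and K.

Choose coordinates C = (0, 0), E = (1, 0), A = (0, 1).
1. B lies on line EA with EB:BA = 2:5 ⇒ B = (5/7, 2/7)
2. L is the midpoint of BC ⇒ L = (5/14, 1/7)
3. M lies on line CE with CM:ME = 2:5 ⇒ M = (2/7, 0)
4. Z is the centroid of triangle MBA ⇒ Z = (1/3, 3/7)
5. V is the centroid of triangle ZLA ⇒ V = (29/126, 11/21)
line VZ meets BA at K = (24/7, -17/7)
Z = V + t·(K−V) with t = 1/31, so VZ:ZK = 1/31:30/31

VZ:ZK = 1/30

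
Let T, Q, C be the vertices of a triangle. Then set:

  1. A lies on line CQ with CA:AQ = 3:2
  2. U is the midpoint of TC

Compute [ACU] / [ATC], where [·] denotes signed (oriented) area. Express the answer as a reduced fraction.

[ACU]:[ATC] = -1/2

Set T = (0, 0), Q = (1, 0), C = (0, 1); any affine frame gives the same invariant.
1. A lies on line CQ with CA:AQ = 3:2 ⇒ A = (3/5, 2/5)
2. U is the midpoint of TC ⇒ U = (0, 1/2)
2·[ACU] = 3/10, 2·[ATC] = -3/5
[ACU]:[ATC] = 3/10:-3/5 = -1/2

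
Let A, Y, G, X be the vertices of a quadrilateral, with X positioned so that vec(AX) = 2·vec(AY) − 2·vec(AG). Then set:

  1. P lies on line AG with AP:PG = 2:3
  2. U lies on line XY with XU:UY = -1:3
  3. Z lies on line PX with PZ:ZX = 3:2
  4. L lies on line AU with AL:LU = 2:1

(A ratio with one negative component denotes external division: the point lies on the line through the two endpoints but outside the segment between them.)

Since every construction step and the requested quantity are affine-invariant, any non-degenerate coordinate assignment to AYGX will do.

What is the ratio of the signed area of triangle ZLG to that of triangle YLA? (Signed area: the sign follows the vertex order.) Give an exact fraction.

Assign A = (0, 0), Y = (1, 0), G = (0, 1), X = (2, -2) — the answer is frame-independent, so this choice is without loss of generality.
1. P lies on line AG with AP:PG = 2:3 ⇒ P = (0, 2/5)
2. U lies on line XY with XU:UY = -1:3 ⇒ U = (5/2, -3)
3. Z lies on line PX with PZ:ZX = 3:2 ⇒ Z = (6/5, -26/25)
4. L lies on line AU with AL:LU = 2:1 ⇒ L = (5/3, -2)
2·[ZLG] = -1/5, 2·[YLA] = -2
[ZLG]:[YLA] = -1/5:-2 = 1/10

[ZLG]:[YLA] = 1/10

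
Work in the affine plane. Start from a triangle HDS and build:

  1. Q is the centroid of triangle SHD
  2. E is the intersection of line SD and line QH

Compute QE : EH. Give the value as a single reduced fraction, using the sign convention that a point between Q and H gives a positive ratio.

QE:EH = -1/3

Set H = (0, 0), D = (1, 0), S = (0, 1); any affine frame gives the same invariant.
1. Q is the centroid of triangle SHD ⇒ Q = (1/3, 1/3)
2. E is the intersection of line SD and line QH ⇒ E = (1/2, 1/2)
E = Q + t·(H−Q) with t = -1/2, so QE:EH = t:(1−t) = -1/2:3/2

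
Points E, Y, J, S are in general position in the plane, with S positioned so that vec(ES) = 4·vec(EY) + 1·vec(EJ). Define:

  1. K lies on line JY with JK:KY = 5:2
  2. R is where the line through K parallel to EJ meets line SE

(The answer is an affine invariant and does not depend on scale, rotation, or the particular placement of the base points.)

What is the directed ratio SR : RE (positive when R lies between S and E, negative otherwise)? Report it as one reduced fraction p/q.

SR:RE = 23/5

Choose coordinates E = (0, 0), Y = (1, 0), J = (0, 1), S = (4, 1).
1. K lies on line JY with JK:KY = 5:2 ⇒ K = (5/7, 2/7)
2. R is where the line through K parallel to EJ meets line SE ⇒ R = (5/7, 5/28)
R = S + t·(E−S) with t = 23/28, so SR:RE = t:(1−t) = 23/28:5/28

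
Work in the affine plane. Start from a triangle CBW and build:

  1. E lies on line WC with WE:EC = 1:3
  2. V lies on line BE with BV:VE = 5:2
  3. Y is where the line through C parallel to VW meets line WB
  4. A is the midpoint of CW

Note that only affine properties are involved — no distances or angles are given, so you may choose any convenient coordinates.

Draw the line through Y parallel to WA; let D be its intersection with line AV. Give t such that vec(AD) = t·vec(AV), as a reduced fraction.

Set C = (0, 0), B = (1, 0), W = (0, 1); any affine frame gives the same invariant.
1. E lies on line WC with WE:EC = 1:3 ⇒ E = (0, 3/4)
2. V lies on line BE with BV:VE = 5:2 ⇒ V = (2/7, 15/28)
3. Y is where the line through C parallel to VW meets line WB ⇒ Y = (-8/5, 13/5)
4. A is the midpoint of CW ⇒ A = (0, 1/2)
through Y parallel to WA: direction (0, -1/2); meets AV at D = (-8/5, 3/10)
D = A + t·(V−A) with t = -28/5

t = -28/5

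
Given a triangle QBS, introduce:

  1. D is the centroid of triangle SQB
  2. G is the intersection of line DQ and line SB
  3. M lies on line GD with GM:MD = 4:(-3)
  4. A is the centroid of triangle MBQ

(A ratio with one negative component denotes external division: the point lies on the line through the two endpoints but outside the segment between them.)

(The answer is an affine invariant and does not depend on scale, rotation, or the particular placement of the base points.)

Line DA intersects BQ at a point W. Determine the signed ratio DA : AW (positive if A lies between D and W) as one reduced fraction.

DA:AW = -7

Assign Q = (0, 0), B = (1, 0), S = (0, 1) — the answer is frame-independent, so this choice is without loss of generality.
1. D is the centroid of triangle SQB ⇒ D = (1/3, 1/3)
2. G is the intersection of line DQ and line SB ⇒ G = (1/2, 1/2)
3. M lies on line GD with GM:MD = 4:(-3) ⇒ M = (-1/6, -1/6)
4. A is the centroid of triangle MBQ ⇒ A = (5/18, -1/18)
line DA meets BQ at W = (2/7, 0)
A = D + t·(W−D) with t = 7/6, so DA:AW = 7/6:-1/6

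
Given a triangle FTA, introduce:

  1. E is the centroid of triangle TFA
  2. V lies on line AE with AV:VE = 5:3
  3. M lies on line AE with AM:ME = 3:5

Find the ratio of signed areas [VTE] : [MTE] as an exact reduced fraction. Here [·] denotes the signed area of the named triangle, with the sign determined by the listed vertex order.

Choose coordinates F = (0, 0), T = (1, 0), A = (0, 1).
1. E is the centroid of triangle TFA ⇒ E = (1/3, 1/3)
2. V lies on line AE with AV:VE = 5:3 ⇒ V = (5/24, 7/12)
3. M lies on line AE with AM:ME = 3:5 ⇒ M = (1/8, 3/4)
2·[VTE] = -1/8, 2·[MTE] = -5/24
[VTE]:[MTE] = -1/8:-5/24 = 3/5

[VTE]:[MTE] = 3/5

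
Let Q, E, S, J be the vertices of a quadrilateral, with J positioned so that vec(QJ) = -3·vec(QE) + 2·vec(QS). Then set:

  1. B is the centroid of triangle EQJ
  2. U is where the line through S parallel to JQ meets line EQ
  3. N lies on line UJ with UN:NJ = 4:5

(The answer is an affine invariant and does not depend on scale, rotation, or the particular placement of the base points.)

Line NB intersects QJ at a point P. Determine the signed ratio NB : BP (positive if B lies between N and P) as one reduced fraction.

Set Q = (0, 0), E = (1, 0), S = (0, 1), J = (-3, 2); any affine frame gives the same invariant.
1. B is the centroid of triangle EQJ ⇒ B = (-2/3, 2/3)
2. U is where the line through S parallel to JQ meets line EQ ⇒ U = (3/2, 0)
3. N lies on line UJ with UN:NJ = 4:5 ⇒ N = (-1/2, 8/9)
line NB meets QJ at P = (-7/9, 14/27)
B = N + t·(P−N) with t = 3/5, so NB:BP = 3/5:2/5

NB:BP = 3/2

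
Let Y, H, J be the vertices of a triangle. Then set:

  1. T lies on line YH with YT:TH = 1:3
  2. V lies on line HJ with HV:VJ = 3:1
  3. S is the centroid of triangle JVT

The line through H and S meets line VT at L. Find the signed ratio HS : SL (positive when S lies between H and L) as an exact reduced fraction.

Set Y = (0, 0), H = (1, 0), J = (0, 1); any affine frame gives the same invariant.
1. T lies on line YH with YT:TH = 1:3 ⇒ T = (1/4, 0)
2. V lies on line HJ with HV:VJ = 3:1 ⇒ V = (1/4, 3/4)
3. S is the centroid of triangle JVT ⇒ S = (1/6, 7/12)
line HS meets VT at L = (1/4, 21/40)
S = H + t·(L−H) with t = 10/9, so HS:SL = 10/9:-1/9

HS:SL = -10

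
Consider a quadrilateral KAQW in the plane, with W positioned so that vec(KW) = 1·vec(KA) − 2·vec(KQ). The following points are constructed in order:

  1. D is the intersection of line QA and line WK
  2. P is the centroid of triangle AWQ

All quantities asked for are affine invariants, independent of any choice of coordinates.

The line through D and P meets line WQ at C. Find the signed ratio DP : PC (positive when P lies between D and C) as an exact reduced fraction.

Set K = (0, 0), A = (1, 0), Q = (0, 1), W = (1, -2); any affine frame gives the same invariant.
1. D is the intersection of line QA and line WK ⇒ D = (-1, 2)
2. P is the centroid of triangle AWQ ⇒ P = (2/3, -1/3)
line DP meets WQ at C = (1/4, 1/4)
P = D + t·(C−D) with t = 4/3, so DP:PC = 4/3:-1/3

DP:PC = -4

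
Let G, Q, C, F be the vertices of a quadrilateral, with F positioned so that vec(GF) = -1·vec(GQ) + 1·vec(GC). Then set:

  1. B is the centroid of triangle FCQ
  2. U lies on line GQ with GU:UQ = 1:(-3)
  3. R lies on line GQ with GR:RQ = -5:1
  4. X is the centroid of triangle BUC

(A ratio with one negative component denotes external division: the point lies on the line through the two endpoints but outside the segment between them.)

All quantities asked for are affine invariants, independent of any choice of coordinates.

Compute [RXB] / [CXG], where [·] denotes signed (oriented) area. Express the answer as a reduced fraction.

[RXB]:[CXG] = -3/2

Choose coordinates G = (0, 0), Q = (1, 0), C = (0, 1), F = (-1, 1).
1. B is the centroid of triangle FCQ ⇒ B = (0, 2/3)
2. U lies on line GQ with GU:UQ = 1:(-3) ⇒ U = (-1/2, 0)
3. R lies on line GQ with GR:RQ = -5:1 ⇒ R = (5/4, 0)
4. X is the centroid of triangle BUC ⇒ X = (-1/6, 5/9)
2·[RXB] = -1/4, 2·[CXG] = 1/6
[RXB]:[CXG] = -1/4:1/6 = -3/2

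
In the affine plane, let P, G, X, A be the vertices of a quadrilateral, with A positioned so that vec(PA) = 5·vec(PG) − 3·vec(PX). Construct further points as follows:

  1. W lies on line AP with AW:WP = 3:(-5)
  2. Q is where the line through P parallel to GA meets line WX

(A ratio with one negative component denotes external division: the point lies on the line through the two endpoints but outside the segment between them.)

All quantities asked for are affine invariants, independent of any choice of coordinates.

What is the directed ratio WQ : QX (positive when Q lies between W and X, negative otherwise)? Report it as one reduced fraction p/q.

Choose coordinates P = (0, 0), G = (1, 0), X = (0, 1), A = (5, -3).
1. W lies on line AP with AW:WP = 3:(-5) ⇒ W = (25/2, -15/2)
2. Q is where the line through P parallel to GA meets line WX ⇒ Q = (-100/7, 75/7)
Q = W + t·(X−W) with t = 15/7, so WQ:QX = t:(1−t) = 15/7:-8/7

WQ:QX = -15/8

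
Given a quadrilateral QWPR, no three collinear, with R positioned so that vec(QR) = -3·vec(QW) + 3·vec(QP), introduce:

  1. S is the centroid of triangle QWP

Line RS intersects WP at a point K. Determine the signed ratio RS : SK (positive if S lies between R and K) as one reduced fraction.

RS:SK = 2

Set Q = (0, 0), W = (1, 0), P = (0, 1), R = (-3, 3); any affine frame gives the same invariant.
1. S is the centroid of triangle QWP ⇒ S = (1/3, 1/3)
line RS meets WP at K = (2, -1)
S = R + t·(K−R) with t = 2/3, so RS:SK = 2/3:1/3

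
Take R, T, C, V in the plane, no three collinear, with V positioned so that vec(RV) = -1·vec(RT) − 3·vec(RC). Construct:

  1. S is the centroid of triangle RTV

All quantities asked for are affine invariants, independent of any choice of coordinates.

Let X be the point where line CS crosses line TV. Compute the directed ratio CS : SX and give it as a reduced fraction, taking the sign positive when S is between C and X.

CS:SX = 4

Set R = (0, 0), T = (1, 0), C = (0, 1), V = (-1, -3); any affine frame gives the same invariant.
1. S is the centroid of triangle RTV ⇒ S = (0, -1)
line CS meets TV at X = (0, -3/2)
S = C + t·(X−C) with t = 4/5, so CS:SX = 4/5:1/5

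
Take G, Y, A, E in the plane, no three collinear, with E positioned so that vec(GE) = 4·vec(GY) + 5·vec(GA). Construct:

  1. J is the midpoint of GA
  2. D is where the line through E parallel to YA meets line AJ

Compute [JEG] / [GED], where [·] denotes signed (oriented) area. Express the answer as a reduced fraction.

Assign G = (0, 0), Y = (1, 0), A = (0, 1), E = (4, 5) — the answer is frame-independent, so this choice is without loss of generality.
1. J is the midpoint of GA ⇒ J = (0, 1/2)
2. D is where the line through E parallel to YA meets line AJ ⇒ D = (0, 9)
2·[JEG] = -2, 2·[GED] = 36
[JEG]:[GED] = -2:36 = -1/18

[JEG]:[GED] = -1/18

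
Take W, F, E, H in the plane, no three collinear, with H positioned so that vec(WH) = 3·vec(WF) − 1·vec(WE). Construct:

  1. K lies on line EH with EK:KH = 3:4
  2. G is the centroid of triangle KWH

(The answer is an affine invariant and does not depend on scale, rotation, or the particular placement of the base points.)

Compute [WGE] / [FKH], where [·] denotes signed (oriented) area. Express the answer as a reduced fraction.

[WGE]:[FKH] = -5/2

Choose coordinates W = (0, 0), F = (1, 0), E = (0, 1), H = (3, -1).
1. K lies on line EH with EK:KH = 3:4 ⇒ K = (9/7, 1/7)
2. G is the centroid of triangle KWH ⇒ G = (10/7, -2/7)
2·[WGE] = 10/7, 2·[FKH] = -4/7
[WGE]:[FKH] = 10/7:-4/7 = -5/2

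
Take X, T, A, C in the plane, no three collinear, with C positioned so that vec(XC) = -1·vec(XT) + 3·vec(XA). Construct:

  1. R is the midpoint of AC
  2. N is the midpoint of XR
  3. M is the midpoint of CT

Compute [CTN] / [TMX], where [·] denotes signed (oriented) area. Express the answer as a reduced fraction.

Choose coordinates X = (0, 0), T = (1, 0), A = (0, 1), C = (-1, 3).
1. R is the midpoint of AC ⇒ R = (-1/2, 2)
2. N is the midpoint of XR ⇒ N = (-1/4, 1)
3. M is the midpoint of CT ⇒ M = (0, 3/2)
2·[CTN] = -7/4, 2·[TMX] = 3/2
[CTN]:[TMX] = -7/4:3/2 = -7/6

[CTN]:[TMX] = -7/6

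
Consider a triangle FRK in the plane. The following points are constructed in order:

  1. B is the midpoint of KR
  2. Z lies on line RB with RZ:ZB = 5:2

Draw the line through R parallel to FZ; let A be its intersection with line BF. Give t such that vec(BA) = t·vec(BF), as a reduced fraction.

t = 7/2

Assign F = (0, 0), R = (1, 0), K = (0, 1) — the answer is frame-independent, so this choice is without loss of generality.
1. B is the midpoint of KR ⇒ B = (1/2, 1/2)
2. Z lies on line RB with RZ:ZB = 5:2 ⇒ Z = (9/14, 5/14)
through R parallel to FZ: direction (9/14, 5/14); meets BF at A = (-5/4, -5/4)
A = B + t·(F−B) with t = 7/2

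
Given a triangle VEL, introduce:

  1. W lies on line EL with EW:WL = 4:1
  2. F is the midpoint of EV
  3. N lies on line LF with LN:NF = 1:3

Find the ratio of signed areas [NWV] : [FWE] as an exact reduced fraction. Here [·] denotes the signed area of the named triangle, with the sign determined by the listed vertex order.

Work in coordinates with V = (0, 0), E = (1, 0), L = (0, 1).
1. W lies on line EL with EW:WL = 4:1 ⇒ W = (1/5, 4/5)
2. F is the midpoint of EV ⇒ F = (1/2, 0)
3. N lies on line LF with LN:NF = 1:3 ⇒ N = (1/8, 3/4)
2·[NWV] = -1/20, 2·[FWE] = -2/5
[NWV]:[FWE] = -1/20:-2/5 = 1/8

[NWV]:[FWE] = 1/8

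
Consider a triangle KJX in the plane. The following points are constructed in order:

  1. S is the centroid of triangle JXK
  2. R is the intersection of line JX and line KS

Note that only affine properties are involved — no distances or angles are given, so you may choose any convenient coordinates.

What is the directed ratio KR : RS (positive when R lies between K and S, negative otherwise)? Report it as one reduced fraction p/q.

Work in coordinates with K = (0, 0), J = (1, 0), X = (0, 1).
1. S is the centroid of triangle JXK ⇒ S = (1/3, 1/3)
2. R is the intersection of line JX and line KS ⇒ R = (1/2, 1/2)
R = K + t·(S−K) with t = 3/2, so KR:RS = t:(1−t) = 3/2:-1/2

KR:RS = -3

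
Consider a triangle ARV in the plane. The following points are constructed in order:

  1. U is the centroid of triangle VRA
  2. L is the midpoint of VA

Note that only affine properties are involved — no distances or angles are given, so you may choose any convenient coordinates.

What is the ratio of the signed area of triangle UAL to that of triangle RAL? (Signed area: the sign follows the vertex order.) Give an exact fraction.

[UAL]:[RAL] = 1/3

Assign A = (0, 0), R = (1, 0), V = (0, 1) — the answer is frame-independent, so this choice is without loss of generality.
1. U is the centroid of triangle VRA ⇒ U = (1/3, 1/3)
2. L is the midpoint of VA ⇒ L = (0, 1/2)
2·[UAL] = -1/6, 2·[RAL] = -1/2
[UAL]:[RAL] = -1/6:-1/2 = 1/3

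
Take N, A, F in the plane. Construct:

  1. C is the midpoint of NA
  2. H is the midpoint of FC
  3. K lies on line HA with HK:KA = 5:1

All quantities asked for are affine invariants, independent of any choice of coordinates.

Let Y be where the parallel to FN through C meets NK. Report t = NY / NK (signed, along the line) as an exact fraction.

t = 4/7

Work in coordinates with N = (0, 0), A = (1, 0), F = (0, 1).
1. C is the midpoint of NA ⇒ C = (1/2, 0)
2. H is the midpoint of FC ⇒ H = (1/4, 1/2)
3. K lies on line HA with HK:KA = 5:1 ⇒ K = (7/8, 1/12)
through C parallel to FN: direction (0, -1); meets NK at Y = (1/2, 1/21)
Y = N + t·(K−N) with t = 4/7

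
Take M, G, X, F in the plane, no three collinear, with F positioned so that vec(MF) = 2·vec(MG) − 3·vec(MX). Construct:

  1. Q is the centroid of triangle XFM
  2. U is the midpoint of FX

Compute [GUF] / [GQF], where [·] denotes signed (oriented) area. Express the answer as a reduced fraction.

Assign M = (0, 0), G = (1, 0), X = (0, 1), F = (2, -3) — the answer is frame-independent, so this choice is without loss of generality.
1. Q is the centroid of triangle XFM ⇒ Q = (2/3, -2/3)
2. U is the midpoint of FX ⇒ U = (1, -1)
2·[GUF] = 1, 2·[GQF] = 5/3
[GUF]:[GQF] = 1:5/3 = 3/5

[GUF]:[GQF] = 3/5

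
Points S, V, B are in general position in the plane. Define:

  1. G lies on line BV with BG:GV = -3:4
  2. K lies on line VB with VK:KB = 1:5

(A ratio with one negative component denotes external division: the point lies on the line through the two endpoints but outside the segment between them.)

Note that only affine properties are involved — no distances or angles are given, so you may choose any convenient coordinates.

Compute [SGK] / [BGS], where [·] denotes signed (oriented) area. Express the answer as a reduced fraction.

[SGK]:[BGS] = -23/18

Set S = (0, 0), V = (1, 0), B = (0, 1); any affine frame gives the same invariant.
1. G lies on line BV with BG:GV = -3:4 ⇒ G = (-3, 4)
2. K lies on line VB with VK:KB = 1:5 ⇒ K = (5/6, 1/6)
2·[SGK] = -23/6, 2·[BGS] = 3
[SGK]:[BGS] = -23/6:3 = -23/18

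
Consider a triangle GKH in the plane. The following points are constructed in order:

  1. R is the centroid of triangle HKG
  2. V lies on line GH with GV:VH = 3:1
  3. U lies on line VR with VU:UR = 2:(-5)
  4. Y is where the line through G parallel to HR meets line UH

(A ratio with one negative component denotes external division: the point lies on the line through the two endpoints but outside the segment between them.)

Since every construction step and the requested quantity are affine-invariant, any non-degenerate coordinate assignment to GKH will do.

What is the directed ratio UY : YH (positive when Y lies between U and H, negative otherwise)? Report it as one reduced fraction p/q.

Work in coordinates with G = (0, 0), K = (1, 0), H = (0, 1).
1. R is the centroid of triangle HKG ⇒ R = (1/3, 1/3)
2. V lies on line GH with GV:VH = 3:1 ⇒ V = (0, 3/4)
3. U lies on line VR with VU:UR = 2:(-5) ⇒ U = (-2/9, 37/36)
4. Y is where the line through G parallel to HR meets line UH ⇒ Y = (-8/15, 16/15)
Y = U + t·(H−U) with t = -7/5, so UY:YH = t:(1−t) = -7/5:12/5

UY:YH = -7/12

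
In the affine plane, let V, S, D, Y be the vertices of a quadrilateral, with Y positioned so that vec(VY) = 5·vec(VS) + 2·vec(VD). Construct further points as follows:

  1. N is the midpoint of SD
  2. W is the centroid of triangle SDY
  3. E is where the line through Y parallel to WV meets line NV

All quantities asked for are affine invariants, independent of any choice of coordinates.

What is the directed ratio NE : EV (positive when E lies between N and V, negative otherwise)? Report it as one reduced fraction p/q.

NE:EV = -3/2

Set V = (0, 0), S = (1, 0), D = (0, 1), Y = (5, 2); any affine frame gives the same invariant.
1. N is the midpoint of SD ⇒ N = (1/2, 1/2)
2. W is the centroid of triangle SDY ⇒ W = (2, 1)
3. E is where the line through Y parallel to WV meets line NV ⇒ E = (-1, -1)
E = N + t·(V−N) with t = 3, so NE:EV = t:(1−t) = 3:-2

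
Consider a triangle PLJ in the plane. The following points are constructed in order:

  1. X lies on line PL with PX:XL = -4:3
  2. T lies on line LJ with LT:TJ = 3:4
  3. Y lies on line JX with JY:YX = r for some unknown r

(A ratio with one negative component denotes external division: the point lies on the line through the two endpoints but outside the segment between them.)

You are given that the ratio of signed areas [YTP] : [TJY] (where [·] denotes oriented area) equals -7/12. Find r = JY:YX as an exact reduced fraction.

Work in coordinates with P = (0, 0), L = (1, 0), J = (0, 1).
1. X lies on line PL with PX:XL = -4:3 ⇒ X = (4, 0)
2. T lies on line LJ with LT:TJ = 3:4 ⇒ T = (4/7, 3/7)
3. With JY:YX = r, write λ = r/(r+1) so Y = J + λ·(X−J); Y is affine-linear in λ
Every point depending on Y is an affine combination of Y and λ-independent points, so each such coordinate is linear in λ; the λ² term in each signed area is a multiple of (X−J)×(X−J) = 0, so 2·[YTP] and 2·[TJY] are each linear in λ. Evaluating at λ=0 and λ=1:
  2·[YTP] = 16/7·λ − 4/7,   2·[TJY] = -12/7·λ
So [YTP]:[TJY] = (16/7·λ − 4/7) / (-12/7·λ). Setting this equal to -7/12:
  16/7·λ − 4/7 = -7/12·(-12/7·λ)  ⇒  λ = 4/9
Then r = λ/(1−λ) = (4/9)/(5/9) = 4/5. Check: with r = 4/5, Y = (16/9, 5/9) and [YTP]:[TJY] = -7/12 as required.

r = 4/5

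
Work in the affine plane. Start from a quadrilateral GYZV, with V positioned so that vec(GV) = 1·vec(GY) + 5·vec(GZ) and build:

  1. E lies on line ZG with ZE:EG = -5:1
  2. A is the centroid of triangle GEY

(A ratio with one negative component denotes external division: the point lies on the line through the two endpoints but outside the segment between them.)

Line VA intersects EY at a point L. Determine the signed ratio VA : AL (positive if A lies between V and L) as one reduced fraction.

VA:AL = 59

Set G = (0, 0), Y = (1, 0), Z = (0, 1), V = (1, 5); any affine frame gives the same invariant.
1. E lies on line ZG with ZE:EG = -5:1 ⇒ E = (0, -1/4)
2. A is the centroid of triangle GEY ⇒ A = (1/3, -1/12)
line VA meets EY at L = (19/59, -10/59)
A = V + t·(L−V) with t = 59/60, so VA:AL = 59/60:1/60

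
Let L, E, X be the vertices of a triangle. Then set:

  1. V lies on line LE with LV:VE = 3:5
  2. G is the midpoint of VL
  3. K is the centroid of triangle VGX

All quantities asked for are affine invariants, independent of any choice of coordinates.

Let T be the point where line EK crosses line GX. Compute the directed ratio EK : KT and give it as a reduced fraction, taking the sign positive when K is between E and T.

Assign L = (0, 0), E = (1, 0), X = (0, 1) — the answer is frame-independent, so this choice is without loss of generality.
1. V lies on line LE with LV:VE = 3:5 ⇒ V = (3/8, 0)
2. G is the midpoint of VL ⇒ G = (3/16, 0)
3. K is the centroid of triangle VGX ⇒ K = (3/16, 1/3)
line EK meets GX at T = (23/192, 13/36)
K = E + t·(T−E) with t = 12/13, so EK:KT = 12/13:1/13

EK:KT = 12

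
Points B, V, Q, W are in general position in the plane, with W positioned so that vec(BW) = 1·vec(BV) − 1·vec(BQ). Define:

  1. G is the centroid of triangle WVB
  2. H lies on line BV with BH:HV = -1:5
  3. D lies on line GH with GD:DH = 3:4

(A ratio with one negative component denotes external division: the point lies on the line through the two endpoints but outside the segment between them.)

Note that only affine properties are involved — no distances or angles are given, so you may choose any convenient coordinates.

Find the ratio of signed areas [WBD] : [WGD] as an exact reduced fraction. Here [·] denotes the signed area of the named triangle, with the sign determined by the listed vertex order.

[WBD]:[WGD] = -7/18

Assign B = (0, 0), V = (1, 0), Q = (0, 1), W = (1, -1) — the answer is frame-independent, so this choice is without loss of generality.
1. G is the centroid of triangle WVB ⇒ G = (2/3, -1/3)
2. H lies on line BV with BH:HV = -1:5 ⇒ H = (-1/4, 0)
3. D lies on line GH with GD:DH = 3:4 ⇒ D = (23/84, -4/21)
2·[WBD] = -1/12, 2·[WGD] = 3/14
[WBD]:[WGD] = -1/12:3/14 = -7/18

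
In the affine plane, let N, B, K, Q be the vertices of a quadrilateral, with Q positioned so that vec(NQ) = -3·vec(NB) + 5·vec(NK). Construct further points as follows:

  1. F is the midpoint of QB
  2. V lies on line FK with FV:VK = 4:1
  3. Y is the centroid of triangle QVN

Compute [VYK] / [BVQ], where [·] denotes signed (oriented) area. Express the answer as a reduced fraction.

[VYK]:[BVQ] = -1/8

Set N = (0, 0), B = (1, 0), K = (0, 1), Q = (-3, 5); any affine frame gives the same invariant.
1. F is the midpoint of QB ⇒ F = (-1, 5/2)
2. V lies on line FK with FV:VK = 4:1 ⇒ V = (-1/5, 13/10)
3. Y is the centroid of triangle QVN ⇒ Y = (-16/15, 21/10)
2·[VYK] = 1/10, 2·[BVQ] = -4/5
[VYK]:[BVQ] = 1/10:-4/5 = -1/8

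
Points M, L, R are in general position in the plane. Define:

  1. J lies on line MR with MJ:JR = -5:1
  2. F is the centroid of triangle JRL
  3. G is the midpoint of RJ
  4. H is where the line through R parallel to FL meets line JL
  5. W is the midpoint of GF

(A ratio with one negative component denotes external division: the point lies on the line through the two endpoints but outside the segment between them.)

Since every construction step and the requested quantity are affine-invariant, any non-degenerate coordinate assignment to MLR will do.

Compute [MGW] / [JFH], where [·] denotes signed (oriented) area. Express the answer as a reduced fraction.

Work in coordinates with M = (0, 0), L = (1, 0), R = (0, 1).
1. J lies on line MR with MJ:JR = -5:1 ⇒ J = (0, 5/4)
2. F is the centroid of triangle JRL ⇒ F = (1/3, 3/4)
3. G is the midpoint of RJ ⇒ G = (0, 9/8)
4. H is where the line through R parallel to FL meets line JL ⇒ H = (2, -5/4)
5. W is the midpoint of GF ⇒ W = (1/6, 15/16)
2·[MGW] = -3/16, 2·[JFH] = 1/6
[MGW]:[JFH] = -3/16:1/6 = -9/8

[MGW]:[JFH] = -9/8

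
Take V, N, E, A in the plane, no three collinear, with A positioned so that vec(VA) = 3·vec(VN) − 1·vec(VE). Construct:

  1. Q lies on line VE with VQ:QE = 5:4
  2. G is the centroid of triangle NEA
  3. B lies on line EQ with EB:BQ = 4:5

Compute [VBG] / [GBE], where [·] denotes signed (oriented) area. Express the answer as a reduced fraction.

Assign V = (0, 0), N = (1, 0), E = (0, 1), A = (3, -1) — the answer is frame-independent, so this choice is without loss of generality.
1. Q lies on line VE with VQ:QE = 5:4 ⇒ Q = (0, 5/9)
2. G is the centroid of triangle NEA ⇒ G = (4/3, 0)
3. B lies on line EQ with EB:BQ = 4:5 ⇒ B = (0, 65/81)
2·[VBG] = -260/243, 2·[GBE] = -64/243
[VBG]:[GBE] = -260/243:-64/243 = 65/16

[VBG]:[GBE] = 65/16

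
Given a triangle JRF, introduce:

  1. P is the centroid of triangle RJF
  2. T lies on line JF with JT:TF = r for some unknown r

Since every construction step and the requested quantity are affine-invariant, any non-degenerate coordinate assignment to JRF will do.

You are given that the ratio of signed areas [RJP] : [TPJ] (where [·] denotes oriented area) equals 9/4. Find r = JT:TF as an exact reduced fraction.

Set J = (0, 0), R = (1, 0), F = (0, 1); any affine frame gives the same invariant.
1. P is the centroid of triangle RJF ⇒ P = (1/3, 1/3)
2. With JT:TF = r, write λ = r/(r+1) so T = J + λ·(F−J); T is affine-linear in λ
Every point depending on T is an affine combination of T and λ-independent points, so each such coordinate is linear in λ; the λ² term in each signed area is a multiple of (F−J)×(F−J) = 0, so 2·[RJP] and 2·[TPJ] are each linear in λ. Evaluating at λ=0 and λ=1:
  2·[RJP] = -1/3,   2·[TPJ] = -1/3·λ
So [RJP]:[TPJ] = (-1/3) / (-1/3·λ). Setting this equal to 9/4:
  -1/3 = 9/4·(-1/3·λ)  ⇒  λ = 4/9
Then r = λ/(1−λ) = (4/9)/(5/9) = 4/5. Check: with r = 4/5, T = (0, 4/9) and [RJP]:[TPJ] = 9/4 as required.

r = 4/5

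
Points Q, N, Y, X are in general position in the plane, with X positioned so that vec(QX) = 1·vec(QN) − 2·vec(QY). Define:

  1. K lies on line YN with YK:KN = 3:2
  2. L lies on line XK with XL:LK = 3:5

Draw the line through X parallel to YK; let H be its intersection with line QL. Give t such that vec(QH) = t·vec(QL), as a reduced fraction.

Choose coordinates Q = (0, 0), N = (1, 0), Y = (0, 1), X = (1, -2).
1. K lies on line YN with YK:KN = 3:2 ⇒ K = (3/5, 2/5)
2. L lies on line XK with XL:LK = 3:5 ⇒ L = (17/20, -11/10)
through X parallel to YK: direction (3/5, -3/5); meets QL at H = (17/5, -22/5)
H = Q + t·(L−Q) with t = 4

t = 4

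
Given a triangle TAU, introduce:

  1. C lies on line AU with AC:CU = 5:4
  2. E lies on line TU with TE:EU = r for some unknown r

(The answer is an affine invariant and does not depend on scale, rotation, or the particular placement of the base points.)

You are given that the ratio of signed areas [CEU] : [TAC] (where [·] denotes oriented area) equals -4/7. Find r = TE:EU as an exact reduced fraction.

r = 2/5

Work in coordinates with T = (0, 0), A = (1, 0), U = (0, 1).
1. C lies on line AU with AC:CU = 5:4 ⇒ C = (4/9, 5/9)
2. With TE:EU = r, write λ = r/(r+1) so E = T + λ·(U−T); E is affine-linear in λ
Every point depending on E is an affine combination of E and λ-independent points, so each such coordinate is linear in λ; the λ² term in each signed area is a multiple of (U−T)×(U−T) = 0, so 2·[CEU] and 2·[TAC] are each linear in λ. Evaluating at λ=0 and λ=1:
  2·[CEU] = 4/9·λ − 4/9,   2·[TAC] = 5/9
So [CEU]:[TAC] = (4/9·λ − 4/9) / (5/9). Setting this equal to -4/7:
  4/9·λ − 4/9 = -4/7·(5/9)  ⇒  λ = 2/7
Then r = λ/(1−λ) = (2/7)/(5/7) = 2/5. Check: with r = 2/5, E = (0, 2/7) and [CEU]:[TAC] = -4/7 as required.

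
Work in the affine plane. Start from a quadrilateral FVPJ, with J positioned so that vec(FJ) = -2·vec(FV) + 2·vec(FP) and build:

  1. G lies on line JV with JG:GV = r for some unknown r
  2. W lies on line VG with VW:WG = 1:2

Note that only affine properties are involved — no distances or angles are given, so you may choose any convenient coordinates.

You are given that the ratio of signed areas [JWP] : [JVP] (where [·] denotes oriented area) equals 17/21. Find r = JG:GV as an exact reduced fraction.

r = 3/4

Set F = (0, 0), V = (1, 0), P = (0, 1), J = (-2, 2); any affine frame gives the same invariant.
1. With JG:GV = r, write λ = r/(r+1) so G = J + λ·(V−J); G is affine-linear in λ
2. W lies on line VG with VW:WG = 1:2 ⇒ W is an affine combination of earlier points and hence also affine-linear in λ
Every point depending on G is an affine combination of G and λ-independent points, so each such coordinate is linear in λ; the λ² term in each signed area is a multiple of (V−J)×(V−J) = 0, so 2·[JWP] and 2·[JVP] are each linear in λ. Evaluating at λ=0 and λ=1:
  2·[JWP] = 1/3·λ + 2/3,   2·[JVP] = 1
So [JWP]:[JVP] = (1/3·λ + 2/3) / (1). Setting this equal to 17/21:
  1/3·λ + 2/3 = 17/21·(1)  ⇒  λ = 3/7
Then r = λ/(1−λ) = (3/7)/(4/7) = 3/4. Check: with r = 3/4, G = (-5/7, 8/7) and [JWP]:[JVP] = 17/21 as required.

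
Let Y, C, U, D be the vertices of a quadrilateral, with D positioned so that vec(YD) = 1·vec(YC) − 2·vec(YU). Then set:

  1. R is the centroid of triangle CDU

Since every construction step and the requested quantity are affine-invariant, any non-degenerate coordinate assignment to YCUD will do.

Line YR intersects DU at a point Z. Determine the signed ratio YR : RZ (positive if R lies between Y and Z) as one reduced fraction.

Work in coordinates with Y = (0, 0), C = (1, 0), U = (0, 1), D = (1, -2).
1. R is the centroid of triangle CDU ⇒ R = (2/3, -1/3)
line YR meets DU at Z = (2/5, -1/5)
R = Y + t·(Z−Y) with t = 5/3, so YR:RZ = 5/3:-2/3

YR:RZ = -5/2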